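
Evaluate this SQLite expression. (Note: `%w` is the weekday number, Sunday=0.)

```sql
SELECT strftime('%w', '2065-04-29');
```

2065-04-29 is a Wednesday; with Sunday=0 that is 3.

3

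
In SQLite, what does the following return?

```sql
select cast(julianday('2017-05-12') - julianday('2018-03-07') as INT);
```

19 days remain in May 2017 after the 12th (31 − 12).
Full months from June 2017 through February 2018 contribute their day counts.
Then 7 days into March 2018.
Total: 19 + 30 + 31 + 31 + 30 + 31 + 30 + 31 + 31 + 28 + 7 = 299.
The subtraction is earlier − later, so the result is −299 → -299.

-299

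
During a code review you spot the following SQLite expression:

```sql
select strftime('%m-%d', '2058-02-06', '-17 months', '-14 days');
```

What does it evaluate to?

08-23

First apply '-17 months', '-14 days': 2058-02-06 → 2056-08-23.
`%m-%d` extracts the month-day: 08-23.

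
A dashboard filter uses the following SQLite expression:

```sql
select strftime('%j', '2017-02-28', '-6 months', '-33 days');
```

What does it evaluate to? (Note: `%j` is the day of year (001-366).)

208

First apply '-6 months', '-33 days': 2017-02-28 → 2016-07-26.
Day-of-year for 2016-07-26: days since 2016-01-01 inclusive = 208, zero-padded to 208.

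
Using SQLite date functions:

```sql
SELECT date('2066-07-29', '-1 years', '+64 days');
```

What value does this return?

2065-10-01

Adding -1 year to 2066-07-29 gives 2065-07-29.
Applying '+64 days' to 2065-07-29: counting 64 days forward gives 2065-10-01.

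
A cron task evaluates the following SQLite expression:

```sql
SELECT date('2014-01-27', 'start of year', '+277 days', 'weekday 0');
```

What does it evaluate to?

`start of year` rewinds 2014-01-27 to 2014-01-01.
Applying '+277 days' to 2014-01-01: counting 277 days forward gives 2014-10-05.
`weekday 0` advances to the next Sunday; 2014-10-05 is already a Sunday, so it stays at 2014-10-05.

2014-10-05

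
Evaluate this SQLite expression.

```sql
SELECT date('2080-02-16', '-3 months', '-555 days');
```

2078-05-10

Adding -3 months to 2080-02-16 gives 2079-11-16.
Applying '-555 days' to 2079-11-16: counting 555 days back gives 2078-05-10.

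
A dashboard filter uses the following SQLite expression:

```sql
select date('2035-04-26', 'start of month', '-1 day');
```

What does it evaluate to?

2035-03-31

`start of month` rewinds 2035-04-26 to 2035-04-01.
Going back 1 day from 2035-04-01 reaches 2035-03-31 (last day of March, 31 days).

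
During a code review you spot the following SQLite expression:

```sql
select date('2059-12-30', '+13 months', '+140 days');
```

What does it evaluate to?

2061-06-19

Adding +13 months to 2059-12-30 gives 2061-01-30.
Applying '+140 days' to 2061-01-30: counting 140 days forward gives 2061-06-19.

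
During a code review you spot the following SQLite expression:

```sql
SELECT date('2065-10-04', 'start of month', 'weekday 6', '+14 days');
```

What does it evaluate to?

`start of month` rewinds 2065-10-04 to 2065-10-01.
`weekday 6` advances to the next Saturday; 2065-10-01 is a Thursday, so it moves forward to 2065-10-03.
Advancing 14 more days within October lands on 2065-10-17.

2065-10-17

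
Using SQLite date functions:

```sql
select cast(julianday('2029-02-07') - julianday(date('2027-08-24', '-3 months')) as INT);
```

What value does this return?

Adding -3 months to 2027-08-24 gives 2027-05-24.
7 days remain in May 2027 after the 24th (31 − 24).
Full months from June 2027 through January 2029 contribute their day counts.
Then 7 days into February 2029.
Total: 7 + 30 + 31 + 31 + 30 + 31 + 30 + 31 + 31 + 29 + 31 + 30 + 31 + 30 + 31 + 31 + 30 + 31 + 30 + 31 + 31 + 7 = 625.

625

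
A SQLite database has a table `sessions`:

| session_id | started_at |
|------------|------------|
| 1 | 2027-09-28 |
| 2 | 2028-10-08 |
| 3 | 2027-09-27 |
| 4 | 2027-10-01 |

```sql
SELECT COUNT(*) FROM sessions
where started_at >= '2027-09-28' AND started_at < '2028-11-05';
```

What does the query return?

3

Rows in [2027-09-28, 2028-11-05): 2027-09-28, 2028-10-08, 2027-10-01 → 3 rows.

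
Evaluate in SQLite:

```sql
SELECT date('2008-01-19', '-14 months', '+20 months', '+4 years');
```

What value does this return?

2012-07-19

Adding -14 months to 2008-01-19 gives 2006-11-19.
Adding +20 months to 2006-11-19 gives 2008-07-19.
Adding +4 years to 2008-07-19 gives 2012-07-19.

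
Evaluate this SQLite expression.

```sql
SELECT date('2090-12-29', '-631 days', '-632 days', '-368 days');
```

Applying '-631 days' to 2090-12-29: counting 631 days back gives 2089-04-07.
Applying '-632 days' to 2089-04-07: counting 632 days back gives 2087-07-15.
Applying '-368 days' to 2087-07-15: counting 368 days back gives 2086-07-12.

2086-07-12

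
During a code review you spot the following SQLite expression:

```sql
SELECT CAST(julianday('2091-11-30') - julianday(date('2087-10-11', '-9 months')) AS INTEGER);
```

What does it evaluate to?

Adding -9 months to 2087-10-11 gives 2087-01-11.
20 days remain in January 2087 after the 11th (31 − 11).
Full months from February 2087 through October 2091 contribute their day counts.
Then 30 days into November 2091.
Total: 20 + 28 + 31 + 30 + 31 + 30 + 31 + 31 + 30 + 31 + 30 + 31 + 31 + 29 + 31 + 30 + 31 + 30 + 31 + 31 + 30 + 31 + 30 + 31 + 31 + 28 + 31 + 30 + 31 + 30 + 31 + 31 + 30 + 31 + 30 + 31 + 31 + 28 + 31 + 30 + 31 + 30 + 31 + 31 + 30 + 31 + 30 + 31 + 31 + 28 + 31 + 30 + 31 + 30 + 31 + 31 + 30 + 31 + 30 = 1784.

1784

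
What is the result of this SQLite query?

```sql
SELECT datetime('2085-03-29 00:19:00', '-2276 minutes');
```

2085-03-27 10:23:00

2276 minutes = 37h 56m; -2276 minutes from 2085-03-29 00:19:00 is 2085-03-27 10:23:00 (crosses midnight).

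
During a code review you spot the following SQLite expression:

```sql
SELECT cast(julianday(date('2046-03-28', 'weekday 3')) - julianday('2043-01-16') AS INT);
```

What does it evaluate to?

`weekday 3` advances to the next Wednesday; 2046-03-28 is already a Wednesday, so it stays at 2046-03-28.
15 days remain in January 2043 after the 16th (31 − 16).
Full months from February 2043 through February 2046 contribute their day counts.
Then 28 days into March 2046.
Total: 15 + 28 + 31 + 30 + 31 + 30 + 31 + 31 + 30 + 31 + 30 + 31 + 31 + 29 + 31 + 30 + 31 + 30 + 31 + 31 + 30 + 31 + 30 + 31 + 31 + 28 + 31 + 30 + 31 + 30 + 31 + 31 + 30 + 31 + 30 + 31 + 31 + 28 + 28 = 1167.

1167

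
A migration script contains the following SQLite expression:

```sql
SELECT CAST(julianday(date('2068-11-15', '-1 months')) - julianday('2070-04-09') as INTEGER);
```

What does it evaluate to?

-541

Adding -1 month to 2068-11-15 gives 2068-10-15.
16 days remain in October 2068 after the 15th (31 − 15).
Full months from November 2068 through March 2070 contribute their day counts.
Then 9 days into April 2070.
Total: 16 + 30 + 31 + 31 + 28 + 31 + 30 + 31 + 30 + 31 + 31 + 30 + 31 + 30 + 31 + 31 + 28 + 31 + 9 = 541.
The subtraction is earlier − later, so the result is −541 → -541.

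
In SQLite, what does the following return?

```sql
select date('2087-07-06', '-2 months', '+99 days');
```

2087-08-13

Adding -2 months to 2087-07-06 gives 2087-05-06.
Applying '+99 days' to 2087-05-06: counting 99 days forward gives 2087-08-13.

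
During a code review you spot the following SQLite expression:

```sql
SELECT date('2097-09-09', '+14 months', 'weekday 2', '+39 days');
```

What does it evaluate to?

Adding +14 months to 2097-09-09 gives 2098-11-09.
`weekday 2` advances to the next Tuesday; 2098-11-09 is a Sunday, so it moves forward to 2098-11-11.
November 2098 has 30 days; 19 remain after the 11th, so 20 days reach 2098-12-01.
Advancing 19 more days within December lands on 2098-12-20.

2098-12-20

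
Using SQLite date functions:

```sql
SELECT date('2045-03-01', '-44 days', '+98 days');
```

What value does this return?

2045-04-24

Applying '-44 days' to 2045-03-01: counting 44 days back gives 2045-01-16.
Applying '+98 days' to 2045-01-16: counting 98 days forward gives 2045-04-24.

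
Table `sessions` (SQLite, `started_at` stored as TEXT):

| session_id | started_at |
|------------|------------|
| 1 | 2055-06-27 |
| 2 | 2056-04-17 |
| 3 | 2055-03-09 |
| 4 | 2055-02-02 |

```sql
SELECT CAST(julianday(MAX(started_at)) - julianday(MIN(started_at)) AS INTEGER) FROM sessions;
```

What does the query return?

440

MIN = 2055-02-02, MAX = 2056-04-17.
26 days remain in February 2055 after the 2nd (28 − 2).
Full months from March 2055 through March 2056 contribute their day counts.
Then 17 days into April 2056.
Total: 26 + 31 + 30 + 31 + 30 + 31 + 31 + 30 + 31 + 30 + 31 + 31 + 29 + 31 + 17 = 440.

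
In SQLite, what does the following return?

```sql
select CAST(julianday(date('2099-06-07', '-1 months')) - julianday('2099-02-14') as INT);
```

82

Adding -1 month to 2099-06-07 gives 2099-05-07.
14 days remain in February 2099 after the 14th (28 − 14).
March 2099: 31 days.
April 2099: 30 days.
Then 7 days into May 2099.
Total: 14 + 31 + 30 + 7 = 82.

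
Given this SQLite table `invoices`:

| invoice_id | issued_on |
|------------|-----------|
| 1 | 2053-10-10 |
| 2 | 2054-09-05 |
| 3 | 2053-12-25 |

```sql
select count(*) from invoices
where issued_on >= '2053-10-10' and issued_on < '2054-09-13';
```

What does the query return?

Rows in [2053-10-10, 2054-09-13): 2053-10-10, 2054-09-05, 2053-12-25 → 3 rows.

3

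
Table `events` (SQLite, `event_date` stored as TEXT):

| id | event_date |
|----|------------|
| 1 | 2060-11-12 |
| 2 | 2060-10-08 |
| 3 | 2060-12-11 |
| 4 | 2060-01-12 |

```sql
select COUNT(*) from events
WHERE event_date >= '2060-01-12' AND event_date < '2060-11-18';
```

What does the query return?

Rows in [2060-01-12, 2060-11-18): 2060-11-12, 2060-10-08, 2060-01-12 → 3 rows.

3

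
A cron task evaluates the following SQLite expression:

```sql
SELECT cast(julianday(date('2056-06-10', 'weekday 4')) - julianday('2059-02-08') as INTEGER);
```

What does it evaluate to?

`weekday 4` advances to the next Thursday; 2056-06-10 is a Saturday, so it moves forward to 2056-06-15.
15 days remain in June 2056 after the 15th (30 − 15).
Full months from July 2056 through January 2059 contribute their day counts.
Then 8 days into February 2059.
Total: 15 + 31 + 31 + 30 + 31 + 30 + 31 + 31 + 28 + 31 + 30 + 31 + 30 + 31 + 31 + 30 + 31 + 30 + 31 + 31 + 28 + 31 + 30 + 31 + 30 + 31 + 31 + 30 + 31 + 30 + 31 + 31 + 8 = 968.
The subtraction is earlier − later, so the result is −968 → -968.

-968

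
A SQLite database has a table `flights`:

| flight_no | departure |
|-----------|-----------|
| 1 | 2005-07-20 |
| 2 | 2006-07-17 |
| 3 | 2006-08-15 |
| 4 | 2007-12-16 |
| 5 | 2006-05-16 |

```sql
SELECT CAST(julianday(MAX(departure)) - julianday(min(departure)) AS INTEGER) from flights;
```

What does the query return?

879

MIN = 2005-07-20, MAX = 2007-12-16.
11 days remain in July 2005 after the 20th (31 − 20).
Full months from August 2005 through November 2007 contribute their day counts.
Then 16 days into December 2007.
Total: 11 + 31 + 30 + 31 + 30 + 31 + 31 + 28 + 31 + 30 + 31 + 30 + 31 + 31 + 30 + 31 + 30 + 31 + 31 + 28 + 31 + 30 + 31 + 30 + 31 + 31 + 30 + 31 + 30 + 16 = 879.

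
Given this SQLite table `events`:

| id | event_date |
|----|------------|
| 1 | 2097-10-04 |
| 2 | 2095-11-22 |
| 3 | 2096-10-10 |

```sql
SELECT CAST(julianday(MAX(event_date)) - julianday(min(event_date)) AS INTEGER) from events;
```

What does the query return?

682

MIN = 2095-11-22, MAX = 2097-10-04.
8 days remain in November 2095 after the 22nd (30 − 22).
Full months from December 2095 through September 2097 contribute their day counts.
Then 4 days into October 2097.
Total: 8 + 31 + 31 + 29 + 31 + 30 + 31 + 30 + 31 + 31 + 30 + 31 + 30 + 31 + 31 + 28 + 31 + 30 + 31 + 30 + 31 + 31 + 30 + 4 = 682.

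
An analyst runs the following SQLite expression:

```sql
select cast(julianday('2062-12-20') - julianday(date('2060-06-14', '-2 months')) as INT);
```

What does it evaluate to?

Adding -2 months to 2060-06-14 gives 2060-04-14.
16 days remain in April 2060 after the 14th (30 − 14).
Full months from May 2060 through November 2062 contribute their day counts.
Then 20 days into December 2062.
Total: 16 + 31 + 30 + 31 + 31 + 30 + 31 + 30 + 31 + 31 + 28 + 31 + 30 + 31 + 30 + 31 + 31 + 30 + 31 + 30 + 31 + 31 + 28 + 31 + 30 + 31 + 30 + 31 + 31 + 30 + 31 + 30 + 20 = 980.

980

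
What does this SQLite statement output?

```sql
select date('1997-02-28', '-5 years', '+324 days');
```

1993-01-17

Adding -5 years to 1997-02-28 gives 1992-02-28.
Applying '+324 days' to 1992-02-28: counting 324 days forward gives 1993-01-17.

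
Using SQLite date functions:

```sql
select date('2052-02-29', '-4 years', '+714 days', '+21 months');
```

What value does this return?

2051-11-12

Adding -4 years to 2052-02-29 gives 2048-02-29.
Applying '+714 days' to 2048-02-29: counting 714 days forward gives 2050-02-12.
Adding +21 months to 2050-02-12 gives 2051-11-12.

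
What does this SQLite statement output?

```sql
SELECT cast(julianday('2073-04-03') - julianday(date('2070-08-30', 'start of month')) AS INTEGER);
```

`start of month` rewinds 2070-08-30 to 2070-08-01.
30 days remain in August 2070 after the 1st (31 − 1).
Full months from September 2070 through March 2073 contribute their day counts.
Then 3 days into April 2073.
Total: 30 + 30 + 31 + 30 + 31 + 31 + 28 + 31 + 30 + 31 + 30 + 31 + 31 + 30 + 31 + 30 + 31 + 31 + 29 + 31 + 30 + 31 + 30 + 31 + 31 + 30 + 31 + 30 + 31 + 31 + 28 + 31 + 3 = 976.

976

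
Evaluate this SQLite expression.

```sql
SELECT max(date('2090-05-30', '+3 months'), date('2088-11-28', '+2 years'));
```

2090-11-28

date('2090-05-30', '+3 months') → 2090-08-30.
date('2088-11-28', '+2 years') → 2090-11-28.
Later of the two is 2090-11-28.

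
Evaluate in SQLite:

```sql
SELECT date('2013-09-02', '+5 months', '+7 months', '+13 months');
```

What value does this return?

2015-10-02

Adding +5 months to 2013-09-02 gives 2014-02-02.
Adding +7 months to 2014-02-02 gives 2014-09-02.
Adding +13 months to 2014-09-02 gives 2015-10-02.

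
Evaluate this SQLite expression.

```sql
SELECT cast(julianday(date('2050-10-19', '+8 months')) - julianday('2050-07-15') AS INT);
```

339

Adding +8 months to 2050-10-19 gives 2051-06-19.
16 days remain in July 2050 after the 15th (31 − 15).
Full months from August 2050 through May 2051 contribute their day counts.
Then 19 days into June 2051.
Total: 16 + 31 + 30 + 31 + 30 + 31 + 31 + 28 + 31 + 30 + 31 + 19 = 339.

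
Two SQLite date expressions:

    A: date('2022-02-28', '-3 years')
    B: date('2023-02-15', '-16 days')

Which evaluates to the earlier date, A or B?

A

A = 2019-02-28.
B = 2023-01-30.
A is earlier.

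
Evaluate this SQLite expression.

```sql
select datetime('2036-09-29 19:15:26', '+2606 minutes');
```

2036-10-01 14:41:26

2606 minutes = 43h 26m; +2606 minutes from 2036-09-29 19:15:26 is 2036-10-01 14:41:26 (crosses midnight).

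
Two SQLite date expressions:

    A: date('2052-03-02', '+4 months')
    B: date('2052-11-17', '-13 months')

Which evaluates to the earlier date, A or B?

A = 2052-07-02.
B = 2051-10-17.
B is earlier.

B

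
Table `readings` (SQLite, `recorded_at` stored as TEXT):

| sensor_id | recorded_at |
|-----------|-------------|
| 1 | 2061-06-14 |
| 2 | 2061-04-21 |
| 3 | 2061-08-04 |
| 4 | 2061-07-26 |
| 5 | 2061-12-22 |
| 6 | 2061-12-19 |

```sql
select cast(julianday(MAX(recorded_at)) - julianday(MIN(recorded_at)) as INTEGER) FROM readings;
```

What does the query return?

MIN = 2061-04-21, MAX = 2061-12-22.
9 days remain in April 2061 after the 21st (30 − 21).
Full months from May 2061 through November 2061 contribute their day counts.
Then 22 days into December 2061.
Total: 9 + 31 + 30 + 31 + 31 + 30 + 31 + 30 + 22 = 245.

245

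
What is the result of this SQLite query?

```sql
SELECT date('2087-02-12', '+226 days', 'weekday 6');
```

Applying '+226 days' to 2087-02-12: counting 226 days forward gives 2087-09-26.
`weekday 6` advances to the next Saturday; 2087-09-26 is a Friday, so it moves forward to 2087-09-27.

2087-09-27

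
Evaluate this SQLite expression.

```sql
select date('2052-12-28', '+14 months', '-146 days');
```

Adding +14 months to 2052-12-28 gives 2054-02-28.
Applying '-146 days' to 2054-02-28: counting 146 days back gives 2053-10-05.

2053-10-05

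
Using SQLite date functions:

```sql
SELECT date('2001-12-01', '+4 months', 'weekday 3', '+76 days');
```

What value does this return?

Adding +4 months to 2001-12-01 gives 2002-04-01.
`weekday 3` advances to the next Wednesday; 2002-04-01 is a Monday, so it moves forward to 2002-04-03.
Applying '+76 days' to 2002-04-03: counting 76 days forward gives 2002-06-18.

2002-06-18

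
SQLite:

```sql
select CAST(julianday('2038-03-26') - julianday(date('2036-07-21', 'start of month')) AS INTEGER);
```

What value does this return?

`start of month` rewinds 2036-07-21 to 2036-07-01.
30 days remain in July 2036 after the 1st (31 − 1).
Full months from August 2036 through February 2038 contribute their day counts.
Then 26 days into March 2038.
Total: 30 + 31 + 30 + 31 + 30 + 31 + 31 + 28 + 31 + 30 + 31 + 30 + 31 + 31 + 30 + 31 + 30 + 31 + 31 + 28 + 26 = 633.

633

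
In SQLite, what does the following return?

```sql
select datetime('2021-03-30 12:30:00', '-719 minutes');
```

719 minutes = 11h 59m; -719 minutes from 2021-03-30 12:30:00 is 2021-03-30 00:31:00.

2021-03-30 00:31:00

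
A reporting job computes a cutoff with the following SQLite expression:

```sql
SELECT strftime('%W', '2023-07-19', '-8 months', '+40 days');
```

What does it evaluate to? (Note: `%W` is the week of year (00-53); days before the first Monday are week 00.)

52

First apply '-8 months', '+40 days': 2023-07-19 → 2022-12-29.
2022-12-29 is a Thursday. SQLite's %W counts Mondays since the year started; the result is 52.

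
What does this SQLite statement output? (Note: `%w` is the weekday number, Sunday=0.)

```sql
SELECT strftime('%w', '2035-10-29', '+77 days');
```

1

First apply '+77 days': 2035-10-29 → 2036-01-14.
2036-01-14 is a Monday; with Sunday=0 that is 1.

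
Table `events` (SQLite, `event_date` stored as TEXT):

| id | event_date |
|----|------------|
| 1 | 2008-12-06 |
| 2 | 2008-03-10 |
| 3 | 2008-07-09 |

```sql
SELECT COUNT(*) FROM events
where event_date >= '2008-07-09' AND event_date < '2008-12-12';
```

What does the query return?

2

Rows in [2008-07-09, 2008-12-12): 2008-12-06, 2008-07-09 → 2 rows.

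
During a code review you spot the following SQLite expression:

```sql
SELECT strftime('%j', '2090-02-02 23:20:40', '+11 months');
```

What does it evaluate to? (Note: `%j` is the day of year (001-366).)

First apply '+11 months': 2090-02-02 23:20:40 → 2091-01-02 23:20:40.
Day-of-year for 2091-01-02: days since 2091-01-01 inclusive = 2, zero-padded to 002.

002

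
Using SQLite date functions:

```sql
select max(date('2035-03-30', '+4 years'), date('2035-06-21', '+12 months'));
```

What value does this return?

2039-03-30

date('2035-03-30', '+4 years') → 2039-03-30.
date('2035-06-21', '+12 months') → 2036-06-21.
Later of the two is 2039-03-30.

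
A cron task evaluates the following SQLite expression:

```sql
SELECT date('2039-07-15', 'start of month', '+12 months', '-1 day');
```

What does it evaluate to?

`start of month` rewinds 2039-07-15 to 2039-07-01.
Adding +12 months to 2039-07-01 gives 2040-07-01.
Going back 1 day from 2040-07-01 reaches 2040-06-30 (last day of June, 30 days).

2040-06-30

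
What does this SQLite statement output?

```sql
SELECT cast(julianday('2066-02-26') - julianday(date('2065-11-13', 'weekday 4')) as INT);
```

99

`weekday 4` advances to the next Thursday; 2065-11-13 is a Friday, so it moves forward to 2065-11-19.
11 days remain in November 2065 after the 19th (30 − 19).
December 2065: 31 days.
January 2066: 31 days.
Then 26 days into February 2066.
Total: 11 + 31 + 31 + 26 = 99.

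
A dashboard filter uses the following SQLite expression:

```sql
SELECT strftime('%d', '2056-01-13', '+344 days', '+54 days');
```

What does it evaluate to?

First apply '+344 days', '+54 days': 2056-01-13 → 2057-02-14.
`%d` extracts the 2-digit day of month: 14.

14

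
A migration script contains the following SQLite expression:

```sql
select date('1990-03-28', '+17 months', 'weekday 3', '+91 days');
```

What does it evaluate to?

1991-11-27

Adding +17 months to 1990-03-28 gives 1991-08-28.
`weekday 3` advances to the next Wednesday; 1991-08-28 is already a Wednesday, so it stays at 1991-08-28.
Applying '+91 days' to 1991-08-28: counting 91 days forward gives 1991-11-27.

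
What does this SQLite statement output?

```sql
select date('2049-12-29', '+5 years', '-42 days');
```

2054-11-17

Adding +5 years to 2049-12-29 gives 2054-12-29.
Applying '-42 days' to 2054-12-29: counting 42 days back gives 2054-11-17.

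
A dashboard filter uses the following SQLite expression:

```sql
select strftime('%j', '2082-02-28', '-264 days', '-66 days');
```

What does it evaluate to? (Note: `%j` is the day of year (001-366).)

094

First apply '-264 days', '-66 days': 2082-02-28 → 2081-04-04.
Day-of-year for 2081-04-04: days since 2081-01-01 inclusive = 94, zero-padded to 094.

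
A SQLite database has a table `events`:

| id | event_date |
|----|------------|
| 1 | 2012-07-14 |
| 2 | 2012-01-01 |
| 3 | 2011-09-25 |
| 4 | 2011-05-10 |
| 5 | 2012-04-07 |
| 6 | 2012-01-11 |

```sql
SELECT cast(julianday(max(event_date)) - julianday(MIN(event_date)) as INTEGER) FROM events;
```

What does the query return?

MIN = 2011-05-10, MAX = 2012-07-14.
21 days remain in May 2011 after the 10th (31 − 10).
Full months from June 2011 through June 2012 contribute their day counts.
Then 14 days into July 2012.
Total: 21 + 30 + 31 + 31 + 30 + 31 + 30 + 31 + 31 + 29 + 31 + 30 + 31 + 30 + 14 = 431.

431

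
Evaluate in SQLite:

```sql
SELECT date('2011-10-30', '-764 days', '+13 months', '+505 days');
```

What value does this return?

Applying '-764 days' to 2011-10-30: counting 764 days back gives 2009-09-26.
Adding +13 months to 2009-09-26 gives 2010-10-26.
Applying '+505 days' to 2010-10-26: counting 505 days forward gives 2012-03-14.

2012-03-14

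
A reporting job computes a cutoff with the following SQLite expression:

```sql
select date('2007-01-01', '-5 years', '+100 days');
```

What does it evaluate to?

2002-04-11

Adding -5 years to 2007-01-01 gives 2002-01-01.
Applying '+100 days' to 2002-01-01: counting 100 days forward gives 2002-04-11.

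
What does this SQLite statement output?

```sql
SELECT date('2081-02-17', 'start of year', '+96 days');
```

`start of year` rewinds 2081-02-17 to 2081-01-01.
Applying '+96 days' to 2081-01-01: counting 96 days forward gives 2081-04-07.

2081-04-07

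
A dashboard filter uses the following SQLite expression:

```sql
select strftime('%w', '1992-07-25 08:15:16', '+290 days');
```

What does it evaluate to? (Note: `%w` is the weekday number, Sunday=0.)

First apply '+290 days': 1992-07-25 08:15:16 → 1993-05-11 08:15:16.
1993-05-11 is a Tuesday; with Sunday=0 that is 2.

2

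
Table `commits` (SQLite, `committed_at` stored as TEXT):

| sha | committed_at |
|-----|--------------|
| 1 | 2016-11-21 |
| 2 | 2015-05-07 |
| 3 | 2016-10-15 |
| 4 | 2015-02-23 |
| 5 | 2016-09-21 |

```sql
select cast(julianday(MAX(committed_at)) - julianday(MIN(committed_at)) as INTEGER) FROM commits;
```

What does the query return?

637

MIN = 2015-02-23, MAX = 2016-11-21.
5 days remain in February 2015 after the 23rd (28 − 23).
Full months from March 2015 through October 2016 contribute their day counts.
Then 21 days into November 2016.
Total: 5 + 31 + 30 + 31 + 30 + 31 + 31 + 30 + 31 + 30 + 31 + 31 + 29 + 31 + 30 + 31 + 30 + 31 + 31 + 30 + 31 + 21 = 637.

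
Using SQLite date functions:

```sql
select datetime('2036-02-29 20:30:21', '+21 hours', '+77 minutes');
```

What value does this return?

+21 hours from 2036-02-29 20:30:21 is 2036-03-01 17:30:21 (crosses midnight).
77 minutes = 1h 17m; +77 minutes from 2036-03-01 17:30:21 is 2036-03-01 18:47:21.

2036-03-01 18:47:21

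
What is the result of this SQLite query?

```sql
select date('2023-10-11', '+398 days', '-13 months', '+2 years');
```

2025-10-12

Applying '+398 days' to 2023-10-11: counting 398 days forward gives 2024-11-12.
Adding -13 months to 2024-11-12 gives 2023-10-12.
Adding +2 years to 2023-10-12 gives 2025-10-12.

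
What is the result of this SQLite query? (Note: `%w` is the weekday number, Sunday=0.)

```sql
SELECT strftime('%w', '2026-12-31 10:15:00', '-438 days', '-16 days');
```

First apply '-438 days', '-16 days': 2026-12-31 10:15:00 → 2025-10-03 10:15:00.
2025-10-03 is a Friday; with Sunday=0 that is 5.

5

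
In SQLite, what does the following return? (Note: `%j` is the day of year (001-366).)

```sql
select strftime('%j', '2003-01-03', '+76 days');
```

First apply '+76 days': 2003-01-03 → 2003-03-20.
Day-of-year for 2003-03-20: days since 2003-01-01 inclusive = 79, zero-padded to 079.

079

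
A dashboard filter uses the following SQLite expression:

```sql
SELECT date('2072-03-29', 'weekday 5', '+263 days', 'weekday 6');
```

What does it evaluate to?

`weekday 5` advances to the next Friday; 2072-03-29 is a Tuesday, so it moves forward to 2072-04-01.
Applying '+263 days' to 2072-04-01: counting 263 days forward gives 2072-12-20.
`weekday 6` advances to the next Saturday; 2072-12-20 is a Tuesday, so it moves forward to 2072-12-24.

2072-12-24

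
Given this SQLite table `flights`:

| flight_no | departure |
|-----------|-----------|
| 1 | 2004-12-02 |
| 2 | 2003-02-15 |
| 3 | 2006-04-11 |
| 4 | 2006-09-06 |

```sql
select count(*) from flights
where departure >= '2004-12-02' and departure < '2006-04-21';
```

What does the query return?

2

Rows in [2004-12-02, 2006-04-21): 2004-12-02, 2006-04-11 → 2 rows.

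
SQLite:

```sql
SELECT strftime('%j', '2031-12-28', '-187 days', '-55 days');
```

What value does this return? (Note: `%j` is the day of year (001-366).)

120

First apply '-187 days', '-55 days': 2031-12-28 → 2031-04-30.
Day-of-year for 2031-04-30: days since 2031-01-01 inclusive = 120, zero-padded to 120.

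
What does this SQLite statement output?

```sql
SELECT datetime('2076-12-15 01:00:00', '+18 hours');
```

+18 hours from 2076-12-15 01:00:00 is 2076-12-15 19:00:00.

2076-12-15 19:00:00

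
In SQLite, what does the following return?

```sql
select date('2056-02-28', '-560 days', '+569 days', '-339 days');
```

2055-04-04

Applying '-560 days' to 2056-02-28: counting 560 days back gives 2054-08-17.
Applying '+569 days' to 2054-08-17: counting 569 days forward gives 2056-03-08.
Applying '-339 days' to 2056-03-08: counting 339 days back gives 2055-04-04.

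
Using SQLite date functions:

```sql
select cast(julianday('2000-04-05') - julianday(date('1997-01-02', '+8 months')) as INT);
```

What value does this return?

946

Adding +8 months to 1997-01-02 gives 1997-09-02.
28 days remain in September 1997 after the 2nd (30 − 2).
Full months from October 1997 through March 2000 contribute their day counts.
Then 5 days into April 2000.
Total: 28 + 31 + 30 + 31 + 31 + 28 + 31 + 30 + 31 + 30 + 31 + 31 + 30 + 31 + 30 + 31 + 31 + 28 + 31 + 30 + 31 + 30 + 31 + 31 + 30 + 31 + 30 + 31 + 31 + 29 + 31 + 5 = 946.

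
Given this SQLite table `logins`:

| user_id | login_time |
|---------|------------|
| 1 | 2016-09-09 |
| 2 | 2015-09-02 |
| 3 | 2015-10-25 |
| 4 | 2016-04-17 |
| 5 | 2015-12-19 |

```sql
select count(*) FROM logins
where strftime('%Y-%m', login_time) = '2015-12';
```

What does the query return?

1

Rows with year-month 2015-12: 2015-12-19 → 1.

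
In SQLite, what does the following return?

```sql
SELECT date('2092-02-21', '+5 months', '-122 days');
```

Adding +5 months to 2092-02-21 gives 2092-07-21.
Applying '-122 days' to 2092-07-21: counting 122 days back gives 2092-03-21.

2092-03-21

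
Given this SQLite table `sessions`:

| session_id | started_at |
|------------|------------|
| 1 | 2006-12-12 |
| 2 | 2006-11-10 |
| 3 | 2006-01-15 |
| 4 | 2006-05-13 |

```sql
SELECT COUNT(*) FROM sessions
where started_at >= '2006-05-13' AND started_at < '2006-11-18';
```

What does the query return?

Rows in [2006-05-13, 2006-11-18): 2006-11-10, 2006-05-13 → 2 rows.

2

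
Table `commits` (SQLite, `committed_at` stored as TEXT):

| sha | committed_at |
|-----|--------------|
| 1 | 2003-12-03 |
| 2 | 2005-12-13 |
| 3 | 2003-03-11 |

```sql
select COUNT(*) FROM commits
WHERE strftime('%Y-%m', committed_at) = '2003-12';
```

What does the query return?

Rows with year-month 2003-12: 2003-12-03 → 1.

1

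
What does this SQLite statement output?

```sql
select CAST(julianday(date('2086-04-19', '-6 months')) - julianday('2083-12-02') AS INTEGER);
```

Adding -6 months to 2086-04-19 gives 2085-10-19.
29 days remain in December 2083 after the 2nd (31 − 2).
Full months from January 2084 through September 2085 contribute their day counts.
Then 19 days into October 2085.
Total: 29 + 31 + 29 + 31 + 30 + 31 + 30 + 31 + 31 + 30 + 31 + 30 + 31 + 31 + 28 + 31 + 30 + 31 + 30 + 31 + 31 + 30 + 19 = 687.

687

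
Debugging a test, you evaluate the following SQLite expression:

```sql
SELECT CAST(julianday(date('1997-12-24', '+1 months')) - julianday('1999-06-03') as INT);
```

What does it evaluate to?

-495

Adding +1 month to 1997-12-24 gives 1998-01-24.
7 days remain in January 1998 after the 24th (31 − 24).
Full months from February 1998 through May 1999 contribute their day counts.
Then 3 days into June 1999.
Total: 7 + 28 + 31 + 30 + 31 + 30 + 31 + 31 + 30 + 31 + 30 + 31 + 31 + 28 + 31 + 30 + 31 + 3 = 495.
The subtraction is earlier − later, so the result is −495 → -495.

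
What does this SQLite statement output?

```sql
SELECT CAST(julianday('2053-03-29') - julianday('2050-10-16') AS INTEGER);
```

15 days remain in October 2050 after the 16th (31 − 16).
Full months from November 2050 through February 2053 contribute their day counts.
Then 29 days into March 2053.
Total: 15 + 30 + 31 + 31 + 28 + 31 + 30 + 31 + 30 + 31 + 31 + 30 + 31 + 30 + 31 + 31 + 29 + 31 + 30 + 31 + 30 + 31 + 31 + 30 + 31 + 30 + 31 + 31 + 28 + 29 = 895.

895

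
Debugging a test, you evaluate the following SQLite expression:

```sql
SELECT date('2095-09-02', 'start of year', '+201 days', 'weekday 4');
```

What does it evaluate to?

2095-07-21

`start of year` rewinds 2095-09-02 to 2095-01-01.
Applying '+201 days' to 2095-01-01: counting 201 days forward gives 2095-07-21.
`weekday 4` advances to the next Thursday; 2095-07-21 is already a Thursday, so it stays at 2095-07-21.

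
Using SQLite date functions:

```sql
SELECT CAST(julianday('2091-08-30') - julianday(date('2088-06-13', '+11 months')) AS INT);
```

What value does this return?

839

Adding +11 months to 2088-06-13 gives 2089-05-13.
18 days remain in May 2089 after the 13th (31 − 13).
Full months from June 2089 through July 2091 contribute their day counts.
Then 30 days into August 2091.
Total: 18 + 30 + 31 + 31 + 30 + 31 + 30 + 31 + 31 + 28 + 31 + 30 + 31 + 30 + 31 + 31 + 30 + 31 + 30 + 31 + 31 + 28 + 31 + 30 + 31 + 30 + 31 + 30 = 839.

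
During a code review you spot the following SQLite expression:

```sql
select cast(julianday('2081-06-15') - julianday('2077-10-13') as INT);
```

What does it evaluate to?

18 days remain in October 2077 after the 13th (31 − 13).
Full months from November 2077 through May 2081 contribute their day counts.
Then 15 days into June 2081.
Total: 18 + 30 + 31 + 31 + 28 + 31 + 30 + 31 + 30 + 31 + 31 + 30 + 31 + 30 + 31 + 31 + 28 + 31 + 30 + 31 + 30 + 31 + 31 + 30 + 31 + 30 + 31 + 31 + 29 + 31 + 30 + 31 + 30 + 31 + 31 + 30 + 31 + 30 + 31 + 31 + 28 + 31 + 30 + 31 + 15 = 1341.

1341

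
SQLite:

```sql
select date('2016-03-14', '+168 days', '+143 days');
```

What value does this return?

2017-01-19

Applying '+168 days' to 2016-03-14: counting 168 days forward gives 2016-08-29.
Applying '+143 days' to 2016-08-29: counting 143 days forward gives 2017-01-19.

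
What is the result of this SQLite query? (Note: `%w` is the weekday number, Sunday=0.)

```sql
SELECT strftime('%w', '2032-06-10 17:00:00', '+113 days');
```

5

First apply '+113 days': 2032-06-10 17:00:00 → 2032-10-01 17:00:00.
2032-10-01 is a Friday; with Sunday=0 that is 5.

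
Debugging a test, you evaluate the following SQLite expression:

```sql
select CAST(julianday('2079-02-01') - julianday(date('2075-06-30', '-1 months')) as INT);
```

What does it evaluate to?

Adding -1 month to 2075-06-30 gives 2075-05-30.
1 day remains in May 2075 after the 30th (31 − 30).
Full months from June 2075 through January 2079 contribute their day counts.
Then 1 day into February 2079.
Total: 1 + 30 + 31 + 31 + 30 + 31 + 30 + 31 + 31 + 29 + 31 + 30 + 31 + 30 + 31 + 31 + 30 + 31 + 30 + 31 + 31 + 28 + 31 + 30 + 31 + 30 + 31 + 31 + 30 + 31 + 30 + 31 + 31 + 28 + 31 + 30 + 31 + 30 + 31 + 31 + 30 + 31 + 30 + 31 + 31 + 1 = 1343.

1343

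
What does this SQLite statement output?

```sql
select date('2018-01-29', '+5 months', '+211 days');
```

Adding +5 months to 2018-01-29 gives 2018-06-29.
Applying '+211 days' to 2018-06-29: counting 211 days forward gives 2019-01-26.

2019-01-26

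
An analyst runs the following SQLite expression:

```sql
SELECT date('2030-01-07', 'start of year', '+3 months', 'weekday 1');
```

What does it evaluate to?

2030-04-01

`start of year` rewinds 2030-01-07 to 2030-01-01.
Adding +3 months to 2030-01-01 gives 2030-04-01.
`weekday 1` advances to the next Monday; 2030-04-01 is already a Monday, so it stays at 2030-04-01.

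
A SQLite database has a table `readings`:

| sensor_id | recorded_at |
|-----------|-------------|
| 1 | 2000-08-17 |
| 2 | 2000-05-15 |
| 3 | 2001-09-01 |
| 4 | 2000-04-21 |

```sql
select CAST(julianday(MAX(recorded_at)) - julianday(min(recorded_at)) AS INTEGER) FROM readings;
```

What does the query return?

MIN = 2000-04-21, MAX = 2001-09-01.
9 days remain in April 2000 after the 21st (30 − 21).
Full months from May 2000 through August 2001 contribute their day counts.
Then 1 day into September 2001.
Total: 9 + 31 + 30 + 31 + 31 + 30 + 31 + 30 + 31 + 31 + 28 + 31 + 30 + 31 + 30 + 31 + 31 + 1 = 498.

498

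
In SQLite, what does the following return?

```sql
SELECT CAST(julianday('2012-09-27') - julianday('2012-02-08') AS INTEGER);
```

21 days remain in February 2012 after the 8th (29 − 8).
Full months from March 2012 through August 2012 contribute their day counts.
Then 27 days into September 2012.
Total: 21 + 31 + 30 + 31 + 30 + 31 + 31 + 27 = 232.

232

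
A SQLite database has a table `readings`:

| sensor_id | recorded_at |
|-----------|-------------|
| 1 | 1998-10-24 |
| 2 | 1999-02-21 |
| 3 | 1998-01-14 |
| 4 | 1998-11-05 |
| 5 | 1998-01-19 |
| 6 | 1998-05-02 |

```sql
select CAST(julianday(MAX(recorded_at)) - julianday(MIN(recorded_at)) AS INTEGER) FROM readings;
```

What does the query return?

403

MIN = 1998-01-14, MAX = 1999-02-21.
17 days remain in January 1998 after the 14th (31 − 14).
Full months from February 1998 through January 1999 contribute their day counts.
Then 21 days into February 1999.
Total: 17 + 28 + 31 + 30 + 31 + 30 + 31 + 31 + 30 + 31 + 30 + 31 + 31 + 21 = 403.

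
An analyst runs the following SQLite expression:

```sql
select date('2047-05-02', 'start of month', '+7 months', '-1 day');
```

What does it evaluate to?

2047-11-30

`start of month` rewinds 2047-05-02 to 2047-05-01.
Adding +7 months to 2047-05-01 gives 2047-12-01.
Going back 1 day from 2047-12-01 reaches 2047-11-30 (last day of November, 30 days).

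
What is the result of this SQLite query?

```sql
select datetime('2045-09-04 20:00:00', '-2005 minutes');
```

2045-09-03 10:35:00

2005 minutes = 33h 25m; -2005 minutes from 2045-09-04 20:00:00 is 2045-09-03 10:35:00 (crosses midnight).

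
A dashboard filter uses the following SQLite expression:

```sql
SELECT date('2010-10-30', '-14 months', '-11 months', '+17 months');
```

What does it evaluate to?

Adding -14 months to 2010-10-30 gives 2009-08-30.
Adding -11 months to 2009-08-30 gives 2008-09-30.
Adding +17 months to 2008-09-30 targets 2010-02-30. February 2010 has only 28 days, so SQLite normalizes the 2-day overflow forward to 2010-03-02.

2010-03-02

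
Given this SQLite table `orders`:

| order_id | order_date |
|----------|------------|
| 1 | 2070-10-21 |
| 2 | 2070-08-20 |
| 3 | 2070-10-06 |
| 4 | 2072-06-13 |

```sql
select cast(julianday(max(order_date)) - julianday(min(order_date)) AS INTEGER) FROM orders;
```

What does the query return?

MIN = 2070-08-20, MAX = 2072-06-13.
11 days remain in August 2070 after the 20th (31 − 20).
Full months from September 2070 through May 2072 contribute their day counts.
Then 13 days into June 2072.
Total: 11 + 30 + 31 + 30 + 31 + 31 + 28 + 31 + 30 + 31 + 30 + 31 + 31 + 30 + 31 + 30 + 31 + 31 + 29 + 31 + 30 + 31 + 13 = 663.

663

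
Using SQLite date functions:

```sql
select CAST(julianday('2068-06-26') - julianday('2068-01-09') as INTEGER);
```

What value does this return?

22 days remain in January 2068 after the 9th (31 − 9).
February 2068: 29 days (leap year).
March 2068: 31 days.
April 2068: 30 days.
May 2068: 31 days.
Then 26 days into June 2068.
Total: 22 + 29 + 31 + 30 + 31 + 26 = 169.

169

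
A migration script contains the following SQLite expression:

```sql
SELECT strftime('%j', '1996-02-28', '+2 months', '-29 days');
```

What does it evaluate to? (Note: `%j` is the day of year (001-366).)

First apply '+2 months', '-29 days': 1996-02-28 → 1996-03-30.
Day-of-year for 1996-03-30: days since 1996-01-01 inclusive = 90, zero-padded to 090.

090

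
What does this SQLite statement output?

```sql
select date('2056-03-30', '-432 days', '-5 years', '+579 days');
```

2051-08-25

Applying '-432 days' to 2056-03-30: counting 432 days back gives 2055-01-23.
Adding -5 years to 2055-01-23 gives 2050-01-23.
Applying '+579 days' to 2050-01-23: counting 579 days forward gives 2051-08-25.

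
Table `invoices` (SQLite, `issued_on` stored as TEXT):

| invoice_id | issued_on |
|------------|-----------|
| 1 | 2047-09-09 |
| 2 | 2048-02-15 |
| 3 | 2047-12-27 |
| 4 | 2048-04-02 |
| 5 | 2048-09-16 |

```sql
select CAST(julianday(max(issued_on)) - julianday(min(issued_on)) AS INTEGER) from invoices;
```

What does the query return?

373

MIN = 2047-09-09, MAX = 2048-09-16.
21 days remain in September 2047 after the 9th (30 − 9).
Full months from October 2047 through August 2048 contribute their day counts.
Then 16 days into September 2048.
Total: 21 + 31 + 30 + 31 + 31 + 29 + 31 + 30 + 31 + 30 + 31 + 31 + 16 = 373.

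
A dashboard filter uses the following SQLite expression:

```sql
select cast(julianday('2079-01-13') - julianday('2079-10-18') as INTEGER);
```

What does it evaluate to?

18 days remain in January 2079 after the 13th (31 − 13).
Full months from February 2079 through September 2079 contribute their day counts.
Then 18 days into October 2079.
Total: 18 + 28 + 31 + 30 + 31 + 30 + 31 + 31 + 30 + 18 = 278.
The subtraction is earlier − later, so the result is −278 → -278.

-278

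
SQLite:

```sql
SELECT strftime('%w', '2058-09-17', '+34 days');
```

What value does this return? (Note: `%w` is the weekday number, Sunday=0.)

1

First apply '+34 days': 2058-09-17 → 2058-10-21.
2058-10-21 is a Monday; with Sunday=0 that is 1.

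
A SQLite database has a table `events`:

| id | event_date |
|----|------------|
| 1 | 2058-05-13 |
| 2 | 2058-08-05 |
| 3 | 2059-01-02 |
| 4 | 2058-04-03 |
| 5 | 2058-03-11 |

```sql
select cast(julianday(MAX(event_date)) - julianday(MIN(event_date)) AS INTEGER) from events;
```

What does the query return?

297

MIN = 2058-03-11, MAX = 2059-01-02.
20 days remain in March 2058 after the 11th (31 − 11).
Full months from April 2058 through December 2058 contribute their day counts.
Then 2 days into January 2059.
Total: 20 + 30 + 31 + 30 + 31 + 31 + 30 + 31 + 30 + 31 + 2 = 297.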